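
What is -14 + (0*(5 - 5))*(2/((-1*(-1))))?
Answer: -14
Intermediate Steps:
-14 + (0*(5 - 5))*(2/((-1*(-1)))) = -14 + (0*0)*(2/1) = -14 + 0*(2*1) = -14 + 0*2 = -14 + 0 = -14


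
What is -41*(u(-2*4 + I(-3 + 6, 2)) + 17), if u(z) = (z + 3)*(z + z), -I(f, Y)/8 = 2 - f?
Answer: -697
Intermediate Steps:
I(f, Y) = -16 + 8*f (I(f, Y) = -8*(2 - f) = -16 + 8*f)
u(z) = 2*z*(3 + z) (u(z) = (3 + z)*(2*z) = 2*z*(3 + z))
-41*(u(-2*4 + I(-3 + 6, 2)) + 17) = -41*(2*(-2*4 + (-16 + 8*(-3 + 6)))*(3 + (-2*4 + (-16 + 8*(-3 + 6)))) + 17) = -41*(2*(-8 + (-16 + 8*3))*(3 + (-8 + (-16 + 8*3))) + 17) = -41*(2*(-8 + (-16 + 24))*(3 + (-8 + (-16 + 24))) + 17) = -41*(2*(-8 + 8)*(3 + (-8 + 8)) + 17) = -41*(2*0*(3 + 0) + 17) = -41*(2*0*3 + 17) = -41*(0 + 17) = -41*17 = -697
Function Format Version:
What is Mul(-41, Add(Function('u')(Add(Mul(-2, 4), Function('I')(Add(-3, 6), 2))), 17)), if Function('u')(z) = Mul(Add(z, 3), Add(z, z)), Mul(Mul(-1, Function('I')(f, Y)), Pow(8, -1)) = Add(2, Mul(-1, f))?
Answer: -697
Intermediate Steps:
Function('I')(f, Y) = Add(-16, Mul(8, f)) (Function('I')(f, Y) = Mul(-8, Add(2, Mul(-1, f))) = Add(-16, Mul(8, f)))
Function('u')(z) = Mul(2, z, Add(3, z)) (Function('u')(z) = Mul(Add(3, z), Mul(2, z)) = Mul(2, z, Add(3, z)))
Mul(-41, Add(Function('u')(Add(Mul(-2, 4), Function('I')(Add(-3, 6), 2))), 17)) = Mul(-41, Add(Mul(2, Add(Mul(-2, 4), Add(-16, Mul(8, Add(-3, 6)))), Add(3, Add(Mul(-2, 4), Add(-16, Mul(8, Add(-3, 6)))))), 17)) = Mul(-41, Add(Mul(2, Add(-8, Add(-16, Mul(8, 3))), Add(3, Add(-8, Add(-16, Mul(8, 3))))), 17)) = Mul(-41, Add(Mul(2, Add(-8, Add(-16, 24)), Add(3, Add(-8, Add(-16, 24)))), 17)) = Mul(-41, Add(Mul(2, Add(-8, 8), Add(3, Add(-8, 8))), 17)) = Mul(-41, Add(Mul(2, 0, Add(3, 0)), 17)) = Mul(-41, Add(Mul(2, 0, 3), 17)) = Mul(-41, Add(0, 17)) = Mul(-41, 17) = -697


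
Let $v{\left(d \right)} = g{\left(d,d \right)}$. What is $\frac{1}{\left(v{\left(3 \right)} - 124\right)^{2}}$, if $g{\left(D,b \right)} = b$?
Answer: $\frac{1}{14641} \approx 6.8301 \cdot 10^{-5}$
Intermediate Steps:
$v{\left(d \right)} = d$
$\frac{1}{\left(v{\left(3 \right)} - 124\right)^{2}} = \frac{1}{\left(3 - 124\right)^{2}} = \frac{1}{\left(-121\right)^{2}} = \frac{1}{14641}$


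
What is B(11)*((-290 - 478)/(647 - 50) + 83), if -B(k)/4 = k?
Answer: -715484/199 ≈ -3595.4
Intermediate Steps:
B(k) = -4*k
B(11)*((-290 - 478)/(647 - 50) + 83) = (-4*11)*((-290 - 478)/(647 - 50) + 83) = -44*(-768/597 + 83) = -44*(-768*1/597 + 83) = -44*(-256/199 + 83) = -44*16261/199 = -715484/199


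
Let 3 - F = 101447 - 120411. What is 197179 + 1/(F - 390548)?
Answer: 73267969998/371581 ≈ 1.9718e+5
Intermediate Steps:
F = 18967 (F = 3 - (101447 - 120411) = 3 - 1*(-18964) = 3 + 18964 = 18967)
197179 + 1/(F - 390548) = 197179 + 1/(18967 - 390548) = 197179 + 1/(-371581) = 197179 - 1/371581 = 73267969998/371581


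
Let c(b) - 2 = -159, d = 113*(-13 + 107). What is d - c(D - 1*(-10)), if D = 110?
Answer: 10779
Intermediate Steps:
d = 10622 (d = 113*94 = 10622)
c(b) = -157 (c(b) = 2 - 159 = -157)
d - c(D - 1*(-10)) = 10622 - 1*(-157) = 10622 + 157 = 10779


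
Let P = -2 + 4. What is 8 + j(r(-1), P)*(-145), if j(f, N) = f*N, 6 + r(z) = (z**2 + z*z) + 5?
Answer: -282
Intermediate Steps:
P = 2
r(z) = -1 + 2*z**2 (r(z) = -6 + ((z**2 + z*z) + 5) = -6 + ((z**2 + z**2) + 5) = -6 + (2*z**2 + 5) = -6 + (5 + 2*z**2) = -1 + 2*z**2)
j(f, N) = N*f
8 + j(r(-1), P)*(-145) = 8 + (2*(-1 + 2*(-1)**2))*(-145) = 8 + (2*(-1 + 2*1))*(-145) = 8 + (2*(-1 + 2))*(-145) = 8 + (2*1)*(-145) = 8 + 2*(-145) = 8 - 290 = -282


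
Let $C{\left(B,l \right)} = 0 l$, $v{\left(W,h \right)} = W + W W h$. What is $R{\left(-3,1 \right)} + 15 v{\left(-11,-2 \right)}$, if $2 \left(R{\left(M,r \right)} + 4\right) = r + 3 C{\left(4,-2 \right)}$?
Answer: $- \frac{7597}{2} \approx -3798.5$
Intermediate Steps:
$v{\left(W,h \right)} = W + h W^{2}$
$C{\left(B,l \right)} = 0$
$R{\left(M,r \right)} = -4 + \frac{r}{2}$ ($R{\left(M,r \right)} = -4 + \frac{r + 3 \cdot 0}{2} = -4 + \frac{r + 0}{2} = -4 + \frac{r}{2}$)
$R{\left(-3,1 \right)} + 15 v{\left(-11,-2 \right)} = \left(-4 + \frac{1}{2} \cdot 1\right) + 15 \left(- 11 \left(1 - -22\right)\right) = \left(-4 + \frac{1}{2}\right) + 15 \left(- 11 \left(1 + 22\right)\right) = - \frac{7}{2} + 15 \left(\left(-11\right) 23\right) = - \frac{7}{2} + 15 \left(-253\right) = - \frac{7}{2} - 3795 = - \frac{7597}{2}$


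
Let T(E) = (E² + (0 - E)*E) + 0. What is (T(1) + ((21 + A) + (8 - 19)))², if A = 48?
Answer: 3364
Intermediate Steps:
T(E) = 0 (T(E) = (E² + (-E)*E) + 0 = (E² - E²) + 0 = 0 + 0 = 0)
(T(1) + ((21 + A) + (8 - 19)))² = (0 + ((21 + 48) + (8 - 19)))² = (0 + (69 - 11))² = (0 + 58)² = 58² = 3364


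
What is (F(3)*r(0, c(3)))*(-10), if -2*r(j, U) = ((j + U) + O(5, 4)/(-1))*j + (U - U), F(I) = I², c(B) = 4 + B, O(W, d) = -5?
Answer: 0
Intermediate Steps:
r(j, U) = -j*(5 + U + j)/2 (r(j, U) = -(((j + U) - 5/(-1))*j + (U - U))/2 = -(((U + j) - 5*(-1))*j + 0)/2 = -(((U + j) + 5)*j + 0)/2 = -((5 + U + j)*j + 0)/2 = -(j*(5 + U + j) + 0)/2 = -j*(5 + U + j)/2)
(F(3)*r(0, c(3)))*(-10) = (3²*(-½*0*(5 + (4 + 3) + 0)))*(-10) = (9*(-½*0*(5 + 7 + 0)))*(-10) = (9*(-½*0*12))*(-10) = (9*0)*(-10) = 0*(-10) = 0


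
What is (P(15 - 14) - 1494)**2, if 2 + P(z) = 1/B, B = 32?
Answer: 2291632641/1024 ≈ 2.2379e+6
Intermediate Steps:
P(z) = -63/32 (P(z) = -2 + 1/32 = -63/32)
(P(15 - 14) - 1494)**2 = (-63/32 - 1494)**2 = (-47871/32)**2 = 2291632641/1024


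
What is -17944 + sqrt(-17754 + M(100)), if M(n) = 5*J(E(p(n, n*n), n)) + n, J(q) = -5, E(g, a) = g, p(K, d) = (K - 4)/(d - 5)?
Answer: -17944 + I*sqrt(17679) ≈ -17944.0 + 132.96*I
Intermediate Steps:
p(K, d) = (-4 + K)/(-5 + d)
M(n) = -25 + n (M(n) = 5*(-5) + n = -25 + n)
-17944 + sqrt(-17754 + M(100)) = -17944 + sqrt(-17754 + (-25 + 100)) = -17944 + sqrt(-17754 + 75) = -17944 + sqrt(-17679) = -17944 + I*sqrt(17679)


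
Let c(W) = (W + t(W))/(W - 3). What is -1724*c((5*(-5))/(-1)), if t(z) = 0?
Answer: -21550/11 ≈ -1959.1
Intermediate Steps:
c(W) = W/(-3 + W) (c(W) = (W + 0)/(W - 3) = W/(-3 + W))
-1724*c((5*(-5))/(-1)) = -1724*(5*(-5))/(-1)/(-3 + (5*(-5))/(-1)) = -1724*(-25*(-1))/(-3 - 25*(-1)) = -43100/(-3 + 25) = -43100/22 = -1724*25/22 = -21550/11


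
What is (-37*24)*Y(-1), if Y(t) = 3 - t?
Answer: -3552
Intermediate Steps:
(-37*24)*Y(-1) = (-37*24)*(3 - 1*(-1)) = -888*(3 + 1) = -888*4 = -3552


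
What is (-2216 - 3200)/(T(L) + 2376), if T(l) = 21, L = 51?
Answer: -5416/2397 ≈ -2.2595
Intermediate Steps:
(-2216 - 3200)/(T(L) + 2376) = (-2216 - 3200)/(21 + 2376) = -5416/2397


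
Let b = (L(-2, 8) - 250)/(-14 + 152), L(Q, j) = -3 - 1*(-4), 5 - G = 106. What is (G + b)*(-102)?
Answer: 241179/23 ≈ 10486.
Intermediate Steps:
G = -101 (G = 5 - 1*106 = 5 - 106 = -101)
L(Q, j) = 1 (L(Q, j) = -3 + 4 = 1)
b = -83/46 (b = (1 - 250)/(-14 + 152) = -249/138 = -249*1/138 = -83/46 ≈ -1.8043)
(G + b)*(-102) = (-101 - 83/46)*(-102) = -4729/46*(-102) = 241179/23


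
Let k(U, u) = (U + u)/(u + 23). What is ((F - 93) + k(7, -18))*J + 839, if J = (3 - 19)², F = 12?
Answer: -102301/5 ≈ -20460.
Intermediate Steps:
k(U, u) = (U + u)/(23 + u)
J = 256 (J = (-16)² = 256)
((F - 93) + k(7, -18))*J + 839 = ((12 - 93) + (7 - 18)/(23 - 18))*256 + 839 = (-81 - 11/5)*256 + 839 = -416/5*256 + 839 = -106496/5 + 839 = -102301/5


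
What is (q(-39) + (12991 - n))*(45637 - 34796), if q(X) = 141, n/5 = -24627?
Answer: 1477270547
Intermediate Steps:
n = -123135 (n = 5*(-24627) = -123135)
(q(-39) + (12991 - n))*(45637 - 34796) = (141 + (12991 - 1*(-123135)))*(45637 - 34796) = (141 + (12991 + 123135))*10841 = (141 + 136126)*10841 = 136267*10841 = 1477270547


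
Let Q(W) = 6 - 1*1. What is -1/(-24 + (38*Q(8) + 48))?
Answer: -1/214 ≈ -0.0046729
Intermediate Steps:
Q(W) = 5 (Q(W) = 6 - 1 = 5)
-1/(-24 + (38*Q(8) + 48)) = -1/(-24 + (38*5 + 48)) = -1/(-24 + (190 + 48)) = -1/(-24 + 238) = -1/214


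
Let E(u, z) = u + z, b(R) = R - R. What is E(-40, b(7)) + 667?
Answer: 627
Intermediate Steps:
b(R) = 0
E(-40, b(7)) + 667 = (-40 + 0) + 667 = -40 + 667 = 627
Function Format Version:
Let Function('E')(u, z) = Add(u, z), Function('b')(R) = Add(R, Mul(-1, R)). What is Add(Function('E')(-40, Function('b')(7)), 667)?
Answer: 627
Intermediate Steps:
Function('b')(R) = 0
Add(Function('E')(-40, Function('b')(7)), 667) = Add(Add(-40, 0), 667) = Add(-40, 667) = 627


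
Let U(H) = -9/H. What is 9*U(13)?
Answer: -81/13 ≈ -6.2308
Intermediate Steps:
9*U(13) = 9*(-9/13) = -81/13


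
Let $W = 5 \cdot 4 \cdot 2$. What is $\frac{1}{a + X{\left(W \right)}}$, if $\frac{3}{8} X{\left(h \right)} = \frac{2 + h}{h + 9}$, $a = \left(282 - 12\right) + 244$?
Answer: $\frac{7}{3614} \approx 0.0019369$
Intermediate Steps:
$a = 514$ ($a = 270 + 244 = 514$)
$W = 40$ ($W = 20 \cdot 2 = 40$)
$X{\left(h \right)} = \frac{8 \left(2 + h\right)}{3 \left(9 + h\right)}$ ($X{\left(h \right)} = \frac{8 \frac{2 + h}{h + 9}}{3} = \frac{8 \frac{2 + h}{9 + h}}{3} = \frac{8 \left(2 + h\right)}{3 \left(9 + h\right)}$)
$\frac{1}{a + X{\left(W \right)}} = \frac{1}{514 + \frac{8 \left(2 + 40\right)}{3 \left(9 + 40\right)}} = \frac{1}{514 + \frac{8}{3} \cdot \frac{1}{49} \cdot 42} = \frac{1}{514 + \frac{16}{7}} = \frac{1}{\frac{3614}{7}} = \frac{7}{3614}$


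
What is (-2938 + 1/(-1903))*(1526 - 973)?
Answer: -3091831295/1903 ≈ -1.6247e+6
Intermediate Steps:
(-2938 + 1/(-1903))*(1526 - 973) = (-2938 - 1/1903)*553 = -5591015/1903*553 = -3091831295/1903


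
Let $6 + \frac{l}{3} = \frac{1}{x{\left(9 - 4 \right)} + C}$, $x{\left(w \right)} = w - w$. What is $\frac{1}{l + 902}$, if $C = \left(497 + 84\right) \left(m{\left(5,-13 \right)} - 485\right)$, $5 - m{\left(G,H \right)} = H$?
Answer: $\frac{271327}{239853065} \approx 0.0011312$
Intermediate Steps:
$m{\left(G,H \right)} = 5 - H$
$x{\left(w \right)} = 0$
$C = -271327$ ($C = \left(497 + 84\right) \left(\left(5 - -13\right) - 485\right) = 581 \left(\left(5 + 13\right) - 485\right) = 581 \left(18 - 485\right) = 581 \left(-467\right) = -271327$)
$l = - \frac{4883889}{271327}$ ($l = -18 + \frac{3}{0 - 271327} = -18 + \frac{3}{-271327} = -18 + 3 \left(- \frac{1}{271327}\right) = -18 - \frac{3}{271327} = - \frac{4883889}{271327} \approx -18.0$)
$\frac{1}{l + 902} = \frac{1}{- \frac{4883889}{271327} + 902} = \frac{1}{\frac{239853065}{271327}} = \frac{271327}{239853065}$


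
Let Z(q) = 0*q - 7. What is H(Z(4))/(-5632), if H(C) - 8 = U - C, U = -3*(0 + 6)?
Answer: 3/5632 ≈ 0.00053267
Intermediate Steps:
U = -18 (U = -3*6 = -18)
Z(q) = -7 (Z(q) = 0 - 7 = -7)
H(C) = -10 - C (H(C) = 8 + (-18 - C) = -10 - C)
H(Z(4))/(-5632) = (-10 - 1*(-7))/(-5632) = (-10 + 7)*(-1/5632) = -3*(-1/5632) = 3/5632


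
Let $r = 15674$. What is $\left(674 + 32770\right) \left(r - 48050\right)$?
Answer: $-1082782944$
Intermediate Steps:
$\left(674 + 32770\right) \left(r - 48050\right) = \left(674 + 32770\right) \left(15674 - 48050\right) = 33444 \left(-32376\right) = -1082782944$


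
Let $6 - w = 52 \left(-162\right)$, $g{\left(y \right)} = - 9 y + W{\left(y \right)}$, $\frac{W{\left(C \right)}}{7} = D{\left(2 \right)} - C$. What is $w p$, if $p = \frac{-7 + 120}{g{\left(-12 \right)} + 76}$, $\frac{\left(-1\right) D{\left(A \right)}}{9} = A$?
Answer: $\frac{476295}{71} \approx 6708.4$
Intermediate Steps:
$D{\left(A \right)} = - 9 A$
$W{\left(C \right)} = -126 - 7 C$ ($W{\left(C \right)} = 7 \left(\left(-9\right) 2 - C\right) = 7 \left(-18 - C\right) = -126 - 7 C$)
$g{\left(y \right)} = -126 - 16 y$ ($g{\left(y \right)} = - 9 y - \left(126 + 7 y\right) = -126 - 16 y$)
$w = 8430$ ($w = 6 - 52 \left(-162\right) = 6 - -8424 = 6 + 8424 = 8430$)
$p = \frac{113}{142}$ ($p = \frac{-7 + 120}{\left(-126 - -192\right) + 76} = \frac{113}{\left(-126 + 192\right) + 76} = \frac{113}{66 + 76} = \frac{113}{142} \approx 0.79577$)
$w p = 8430 \cdot \frac{113}{142} = \frac{476295}{71}$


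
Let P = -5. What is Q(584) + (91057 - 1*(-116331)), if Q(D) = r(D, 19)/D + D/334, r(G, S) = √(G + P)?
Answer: 34634088/167 + √579/584 ≈ 2.0739e+5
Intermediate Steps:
r(G, S) = √(-5 + G) (r(G, S) = √(G - 5) = √(-5 + G))
Q(D) = D/334 + √(-5 + D)/D (Q(D) = √(-5 + D)/D + D/334 = D/334 + √(-5 + D)/D)
Q(584) + (91057 - 1*(-116331)) = ((1/334)*584 + √(-5 + 584)/584) + (91057 - 1*(-116331)) = (292/167 + √579/584) + (91057 + 116331) = (292/167 + √579/584) + 207388 = 34634088/167 + √579/584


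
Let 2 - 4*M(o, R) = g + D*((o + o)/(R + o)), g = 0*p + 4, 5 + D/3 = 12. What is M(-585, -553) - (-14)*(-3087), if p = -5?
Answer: -98377591/2276 ≈ -43224.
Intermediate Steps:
D = 21 (D = -15 + 3*12 = -15 + 36 = 21)
g = 4 (g = 0*(-5) + 4 = 0 + 4 = 4)
M(o, R) = -1/2 - 21*o/(2*(R + o)) (M(o, R) = 1/2 - (4 + 21*((o + o)/(R + o)))/4 = 1/2 - (4 + 21*((2*o)/(R + o)))/4 = 1/2 - (4 + 21*(2*o/(R + o)))/4 = 1/2 - (4 + 42*o/(R + o))/4 = 1/2 + (-1 - 21*o/(2*(R + o))) = -1/2 - 21*o/(2*(R + o)))
M(-585, -553) - (-14)*(-3087) = (-11*(-585) - 1/2*(-553))/(-553 - 585) - (-14)*(-3087) = (6435 + 553/2)/(-1138) - 1*43218 = -1/1138*13423/2 - 43218 = -13423/2276 - 43218 = -98377591/2276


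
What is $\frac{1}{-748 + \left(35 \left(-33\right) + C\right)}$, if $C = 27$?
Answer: $- \frac{1}{1876} \approx -0.00053305$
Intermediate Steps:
$\frac{1}{-748 + \left(35 \left(-33\right) + C\right)} = \frac{1}{-748 + \left(35 \left(-33\right) + 27\right)} = \frac{1}{-748 + \left(-1155 + 27\right)} = \frac{1}{-748 - 1128} = \frac{1}{-1876} = - \frac{1}{1876}$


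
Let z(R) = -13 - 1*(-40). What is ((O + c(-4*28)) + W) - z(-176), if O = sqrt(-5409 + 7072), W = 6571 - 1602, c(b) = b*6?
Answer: 4270 + sqrt(1663) ≈ 4310.8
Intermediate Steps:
z(R) = 27 (z(R) = -13 + 40 = 27)
c(b) = 6*b
W = 4969
O = sqrt(1663) ≈ 40.780
((O + c(-4*28)) + W) - z(-176) = ((sqrt(1663) + 6*(-4*28)) + 4969) - 1*27 = ((sqrt(1663) + 6*(-112)) + 4969) - 27 = ((sqrt(1663) - 672) + 4969) - 27 = ((-672 + sqrt(1663)) + 4969) - 27 = (4297 + sqrt(1663)) - 27 = 4270 + sqrt(1663)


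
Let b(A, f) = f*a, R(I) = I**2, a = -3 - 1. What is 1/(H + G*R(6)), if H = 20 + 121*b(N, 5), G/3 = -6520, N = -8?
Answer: -1/706560 ≈ -1.4153e-6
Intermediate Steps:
a = -4
G = -19560 (G = 3*(-6520) = -19560)
b(A, f) = -4*f (b(A, f) = f*(-4) = -4*f)
H = -2400 (H = 20 + 121*(-4*5) = 20 + 121*(-20) = 20 - 2420 = -2400)
1/(H + G*R(6)) = 1/(-2400 - 19560*6**2) = 1/(-2400 - 19560*36) = 1/(-2400 - 704160) = 1/(-706560) = -1/706560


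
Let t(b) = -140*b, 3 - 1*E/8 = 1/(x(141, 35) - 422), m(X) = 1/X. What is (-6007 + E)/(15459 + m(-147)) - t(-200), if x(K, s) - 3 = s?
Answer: -1018081527967/36359552 ≈ -28000.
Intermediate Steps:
x(K, s) = 3 + s
E = 1153/48 (E = 24 - 8/((3 + 35) - 422) = 24 - 8/(38 - 422) = 24 - 8/(-384) = 24 - 8*(-1/384) = 24 + 1/48 = 1153/48 ≈ 24.021)
(-6007 + E)/(15459 + m(-147)) - t(-200) = (-6007 + 1153/48)/(15459 + 1/(-147)) - (-140)*(-200) = -287183/(48*(15459 - 1/147)) - 1*28000 = -287183/(48*2272472/147) - 28000 = -287183/48*147/2272472 - 28000 = -14071967/36359552 - 28000 = -1018081527967/36359552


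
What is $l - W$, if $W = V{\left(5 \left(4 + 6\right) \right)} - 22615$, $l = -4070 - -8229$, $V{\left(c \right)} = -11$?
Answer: $26785$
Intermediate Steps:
$l = 4159$ ($l = -4070 + 8229 = 4159$)
$W = -22626$ ($W = -11 - 22615 = -22626$)
$l - W = 4159 - -22626 = 4159 + 22626 = 26785$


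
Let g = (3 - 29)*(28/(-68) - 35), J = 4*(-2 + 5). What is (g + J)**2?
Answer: 251412736/289 ≈ 8.6994e+5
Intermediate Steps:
J = 12 (J = 4*3 = 12)
g = 15652/17 (g = -26*(28*(-1/68) - 35) = -26*(-7/17 - 35) = -26*(-602/17) = 15652/17 ≈ 920.71)
(g + J)**2 = (15652/17 + 12)**2 = (15856/17)**2 = 251412736/289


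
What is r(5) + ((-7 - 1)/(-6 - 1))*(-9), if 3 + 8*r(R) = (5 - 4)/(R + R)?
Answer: -5963/560 ≈ -10.648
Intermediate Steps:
r(R) = -3/8 + 1/(16*R) (r(R) = -3/8 + ((5 - 4)/(R + R))/8 = -3/8 + (1/(2*R))/8 = -3/8 + 1/(16*R))
r(5) + ((-7 - 1)/(-6 - 1))*(-9) = (1/16)*(1 - 6*5)/5 + ((-7 - 1)/(-6 - 1))*(-9) = (1/16)*(⅕)*(1 - 30) - 8/(-7)*(-9) = (1/16)*(⅕)*(-29) - 8*(-⅐)*(-9) = -29/80 + (8/7)*(-9) = -29/80 - 72/7 = -5963/560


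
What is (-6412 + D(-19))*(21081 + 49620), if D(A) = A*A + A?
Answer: -429155070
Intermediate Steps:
D(A) = A + A**2 (D(A) = A**2 + A = A + A**2)
(-6412 + D(-19))*(21081 + 49620) = (-6412 - 19*(1 - 19))*(21081 + 49620) = (-6412 - 19*(-18))*70701 = (-6412 + 342)*70701 = -6070*70701 = -429155070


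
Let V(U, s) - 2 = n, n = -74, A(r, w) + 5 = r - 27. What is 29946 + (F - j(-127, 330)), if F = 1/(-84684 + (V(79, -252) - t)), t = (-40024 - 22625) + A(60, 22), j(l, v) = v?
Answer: 655550159/22135 ≈ 29616.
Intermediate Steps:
A(r, w) = -32 + r (A(r, w) = -5 + (r - 27) = -5 + (-27 + r) = -32 + r)
V(U, s) = -72 (V(U, s) = 2 - 74 = -72)
t = -62621 (t = (-40024 - 22625) + (-32 + 60) = -62649 + 28 = -62621)
F = -1/22135 (F = 1/(-84684 + (-72 - 1*(-62621))) = 1/(-84684 + (-72 + 62621)) = 1/(-84684 + 62549) = 1/(-22135) = -1/22135 ≈ -4.5177e-5)
29946 + (F - j(-127, 330)) = 29946 + (-1/22135 - 1*330) = 29946 + (-1/22135 - 330) = 29946 - 7304551/22135 = 655550159/22135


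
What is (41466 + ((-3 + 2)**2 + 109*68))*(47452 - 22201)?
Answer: 1234243629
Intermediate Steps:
(41466 + ((-3 + 2)**2 + 109*68))*(47452 - 22201) = (41466 + ((-1)**2 + 7412))*25251 = (41466 + (1 + 7412))*25251 = (41466 + 7413)*25251 = 48879*25251 = 1234243629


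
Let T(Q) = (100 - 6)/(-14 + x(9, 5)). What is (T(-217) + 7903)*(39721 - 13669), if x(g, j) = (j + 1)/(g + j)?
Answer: 19542308604/95 ≈ 2.0571e+8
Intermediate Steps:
x(g, j) = (1 + j)/(g + j)
T(Q) = -658/95 (T(Q) = (100 - 6)/(-14 + (1 + 5)/(9 + 5)) = 94/(-14 + 6/14) = 94/(-14 + (1/14)*6) = 94/(-14 + 3/7) = 94/(-95/7) = 94*(-7/95) = -658/95)
(T(-217) + 7903)*(39721 - 13669) = (-658/95 + 7903)*(39721 - 13669) = (750127/95)*26052 = 19542308604/95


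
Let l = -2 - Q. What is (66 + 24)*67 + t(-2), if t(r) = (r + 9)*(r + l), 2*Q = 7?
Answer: 11955/2 ≈ 5977.5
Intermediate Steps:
Q = 7/2 (Q = (½)*7 = 7/2 ≈ 3.5000)
l = -11/2 (l = -2 - 1*7/2 = -2 - 7/2 = -11/2 ≈ -5.5000)
t(r) = (9 + r)*(-11/2 + r) (t(r) = (r + 9)*(r - 11/2) = (9 + r)*(-11/2 + r))
(66 + 24)*67 + t(-2) = (66 + 24)*67 + (-99/2 + (-2)² + (7/2)*(-2)) = 90*67 + (-99/2 + 4 - 7) = 6030 - 105/2 = 11955/2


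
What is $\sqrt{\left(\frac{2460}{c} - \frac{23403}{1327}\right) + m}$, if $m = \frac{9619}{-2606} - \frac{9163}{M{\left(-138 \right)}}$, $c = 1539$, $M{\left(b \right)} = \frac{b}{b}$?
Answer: $\frac{i \sqrt{3211105997240157953994}}{591345702} \approx 95.827 i$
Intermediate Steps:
$M{\left(b \right)} = 1$
$m = - \frac{23888397}{2606}$ ($m = \frac{9619}{-2606} - \frac{9163}{1} = 9619 \left(- \frac{1}{2606}\right) - 9163 = - \frac{9619}{2606} - 9163 = - \frac{23888397}{2606} \approx -9166.7$)
$\sqrt{\left(\frac{2460}{c} - \frac{23403}{1327}\right) + m} = \sqrt{\left(\frac{2460}{1539} - \frac{23403}{1327}\right) - \frac{23888397}{2606}} = \sqrt{\left(2460 \cdot \frac{1}{1539} - \frac{23403}{1327}\right) - \frac{23888397}{2606}} = \sqrt{\left(\frac{820}{513} - \frac{23403}{1327}\right) - \frac{23888397}{2606}} = \sqrt{- \frac{10917599}{680751} - \frac{23888397}{2606}} = \sqrt{- \frac{16290501409141}{1774037106}} = \frac{i \sqrt{3211105997240157953994}}{591345702}$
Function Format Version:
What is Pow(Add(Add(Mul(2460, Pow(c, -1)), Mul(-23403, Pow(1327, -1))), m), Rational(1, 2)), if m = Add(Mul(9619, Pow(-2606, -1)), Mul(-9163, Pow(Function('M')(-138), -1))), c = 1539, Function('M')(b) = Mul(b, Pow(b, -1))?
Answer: Mul(Rational(1, 591345702), I, Pow(3211105997240157953994, Rational(1, 2))) ≈ Mul(95.827, I)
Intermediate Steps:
Function('M')(b) = 1
m = Rational(-23888397, 2606) (m = Add(Mul(9619, Pow(-2606, -1)), Mul(-9163, Pow(1, -1))) = Add(Mul(9619, Rational(-1, 2606)), Mul(-9163, 1)) = Add(Rational(-9619, 2606), -9163) = Rational(-23888397, 2606) ≈ -9166.7)
Pow(Add(Add(Mul(2460, Pow(c, -1)), Mul(-23403, Pow(1327, -1))), m), Rational(1, 2)) = Pow(Add(Add(Mul(2460, Pow(1539, -1)), Mul(-23403, Pow(1327, -1))), Rational(-23888397, 2606)), Rational(1, 2)) = Pow(Add(Add(Mul(2460, Rational(1, 1539)), Mul(-23403, Rational(1, 1327))), Rational(-23888397, 2606)), Rational(1, 2)) = Pow(Add(Add(Rational(820, 513), Rational(-23403, 1327)), Rational(-23888397, 2606)), Rational(1, 2)) = Pow(Add(Rational(-10917599, 680751), Rational(-23888397, 2606)), Rational(1, 2)) = Pow(Rational(-16290501409141, 1774037106), Rational(1, 2)) = Mul(Rational(1, 591345702), I, Pow(3211105997240157953994, Rational(1, 2)))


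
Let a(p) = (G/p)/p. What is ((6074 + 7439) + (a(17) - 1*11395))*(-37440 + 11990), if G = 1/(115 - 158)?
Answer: -669853798250/12427 ≈ -5.3903e+7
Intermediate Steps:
G = -1/43 (G = 1/(-43) = -1/43 ≈ -0.023256)
a(p) = -1/(43*p²) (a(p) = (-1/(43*p))/p = -1/(43*p²))
((6074 + 7439) + (a(17) - 1*11395))*(-37440 + 11990) = ((6074 + 7439) + (-1/43/17² - 1*11395))*(-37440 + 11990) = (13513 + (-1/43*1/289 - 11395))*(-25450) = (13513 + (-1/12427 - 11395))*(-25450) = (13513 - 141605666/12427)*(-25450) = (26320385/12427)*(-25450) = -669853798250/12427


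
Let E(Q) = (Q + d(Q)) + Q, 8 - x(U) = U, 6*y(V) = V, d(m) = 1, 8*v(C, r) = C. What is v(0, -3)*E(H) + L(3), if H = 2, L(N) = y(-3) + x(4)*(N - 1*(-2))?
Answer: 39/2 ≈ 19.500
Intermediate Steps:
v(C, r) = C/8
y(V) = V/6
x(U) = 8 - U
L(N) = 15/2 + 4*N (L(N) = (⅙)*(-3) + (8 - 1*4)*(N - 1*(-2)) = -½ + (8 - 4)*(N + 2) = -½ + 4*(2 + N) = -½ + (8 + 4*N) = 15/2 + 4*N)
E(Q) = 1 + 2*Q (E(Q) = (Q + 1) + Q = (1 + Q) + Q = 1 + 2*Q)
v(0, -3)*E(H) + L(3) = ((⅛)*0)*(1 + 2*2) + (15/2 + 4*3) = 0*(1 + 4) + (15/2 + 12) = 0*5 + 39/2 = 0 + 39/2 = 39/2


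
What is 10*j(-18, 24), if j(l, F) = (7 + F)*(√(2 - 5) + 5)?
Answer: 1550 + 310*I*√3 ≈ 1550.0 + 536.94*I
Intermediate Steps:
j(l, F) = (5 + I*√3)*(7 + F) (j(l, F) = (7 + F)*(√(-3) + 5) = (7 + F)*(I*√3 + 5) = (7 + F)*(5 + I*√3) = (5 + I*√3)*(7 + F))
10*j(-18, 24) = 10*(35 + 5*24 + 7*I*√3 + I*24*√3) = 10*(35 + 120 + 7*I*√3 + 24*I*√3) = 10*(155 + 31*I*√3) = 1550 + 310*I*√3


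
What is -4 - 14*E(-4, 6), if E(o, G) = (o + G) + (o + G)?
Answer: -60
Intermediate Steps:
E(o, G) = 2*G + 2*o (E(o, G) = (G + o) + (G + o) = 2*G + 2*o)
-4 - 14*E(-4, 6) = -4 - 14*(2*6 + 2*(-4)) = -4 - 14*(12 - 8) = -4 - 14*4 = -4 - 56 = -60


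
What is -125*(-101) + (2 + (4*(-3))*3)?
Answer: 12591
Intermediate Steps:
-125*(-101) + (2 + (4*(-3))*3) = 12625 + (2 - 12*3) = 12625 + (2 - 36) = 12625 - 34 = 12591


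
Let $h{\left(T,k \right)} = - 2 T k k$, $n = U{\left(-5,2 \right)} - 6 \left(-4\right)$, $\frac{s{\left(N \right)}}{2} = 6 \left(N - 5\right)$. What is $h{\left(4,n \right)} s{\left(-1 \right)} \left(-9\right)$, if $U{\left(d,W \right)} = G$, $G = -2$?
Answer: $-2509056$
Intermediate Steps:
$U{\left(d,W \right)} = -2$
$s{\left(N \right)} = -60 + 12 N$ ($s{\left(N \right)} = 2 \cdot 6 \left(N - 5\right) = 2 \cdot 6 \left(-5 + N\right) = 2 \left(-30 + 6 N\right) = -60 + 12 N$)
$n = 22$ ($n = -2 - 6 \left(-4\right) = -2 - -24 = -2 + 24 = 22$)
$h{\left(T,k \right)} = - 2 T k^{2}$ ($h{\left(T,k \right)} = - 2 T k k = - 2 T k^{2}$)
$h{\left(4,n \right)} s{\left(-1 \right)} \left(-9\right) = \left(-2\right) 4 \cdot 22^{2} \left(-60 + 12 \left(-1\right)\right) \left(-9\right) = \left(-2\right) 4 \cdot 484 \left(-60 - 12\right) \left(-9\right) = \left(-3872\right) \left(-72\right) \left(-9\right) = 278784 \left(-9\right) = -2509056$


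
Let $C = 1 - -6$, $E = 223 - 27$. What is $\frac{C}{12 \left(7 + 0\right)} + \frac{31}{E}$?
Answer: $\frac{71}{294} \approx 0.2415$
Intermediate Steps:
$E = 196$
$C = 7$ ($C = 1 + 6 = 7$)
$\frac{C}{12 \left(7 + 0\right)} + \frac{31}{E} = \frac{7}{12 \left(7 + 0\right)} + \frac{31}{196} = \frac{7}{12 \cdot 7} + 31 \cdot \frac{1}{196} = \frac{7}{84} + \frac{31}{196} = 7 \cdot \frac{1}{84} + \frac{31}{196} = \frac{1}{12} + \frac{31}{196} = \frac{71}{294}$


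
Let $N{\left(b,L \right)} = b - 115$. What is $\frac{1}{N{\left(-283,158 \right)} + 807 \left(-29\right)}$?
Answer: $- \frac{1}{23801} \approx -4.2015 \cdot 10^{-5}$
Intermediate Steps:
$N{\left(b,L \right)} = -115 + b$
$\frac{1}{N{\left(-283,158 \right)} + 807 \left(-29\right)} = \frac{1}{\left(-115 - 283\right) + 807 \left(-29\right)} = \frac{1}{-398 - 23403} = \frac{1}{-23801} = - \frac{1}{23801}$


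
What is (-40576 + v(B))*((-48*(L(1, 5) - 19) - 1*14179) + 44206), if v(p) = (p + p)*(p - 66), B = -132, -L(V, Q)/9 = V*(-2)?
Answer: 351757200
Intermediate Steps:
L(V, Q) = 18*V (L(V, Q) = -9*V*(-2) = -(-18)*V = 18*V)
v(p) = 2*p*(-66 + p) (v(p) = (2*p)*(-66 + p) = 2*p*(-66 + p))
(-40576 + v(B))*((-48*(L(1, 5) - 19) - 1*14179) + 44206) = (-40576 + 2*(-132)*(-66 - 132))*((-48*(18*1 - 19) - 1*14179) + 44206) = (-40576 + 2*(-132)*(-198))*((-48*(18 - 19) - 14179) + 44206) = (-40576 + 52272)*((-48*(-1) - 14179) + 44206) = 11696*((48 - 14179) + 44206) = 11696*(-14131 + 44206) = 11696*30075 = 351757200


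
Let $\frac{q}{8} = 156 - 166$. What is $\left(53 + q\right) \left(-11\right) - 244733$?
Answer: $-244436$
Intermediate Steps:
$q = -80$ ($q = 8 \left(156 - 166\right) = 8 \left(-10\right) = -80$)
$\left(53 + q\right) \left(-11\right) - 244733 = \left(53 - 80\right) \left(-11\right) - 244733 = \left(-27\right) \left(-11\right) - 244733 = 297 - 244733 = -244436$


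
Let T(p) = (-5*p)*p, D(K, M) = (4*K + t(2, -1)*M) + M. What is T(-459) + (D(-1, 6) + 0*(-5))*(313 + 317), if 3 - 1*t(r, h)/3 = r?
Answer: -1040805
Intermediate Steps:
t(r, h) = 9 - 3*r
D(K, M) = 4*K + 4*M (D(K, M) = (4*K + (9 - 3*2)*M) + M = (4*K + (9 - 6)*M) + M = (4*K + 3*M) + M = (3*M + 4*K) + M = 4*K + 4*M)
T(p) = -5*p**2
T(-459) + (D(-1, 6) + 0*(-5))*(313 + 317) = -5*(-459)**2 + ((4*(-1) + 4*6) + 0*(-5))*(313 + 317) = -5*210681 + ((-4 + 24) + 0)*630 = -1053405 + (20 + 0)*630 = -1053405 + 20*630 = -1053405 + 12600 = -1040805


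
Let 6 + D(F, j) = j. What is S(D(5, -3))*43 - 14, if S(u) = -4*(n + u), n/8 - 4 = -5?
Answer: 2910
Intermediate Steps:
n = -8 (n = 32 + 8*(-5) = 32 - 40 = -8)
D(F, j) = -6 + j
S(u) = 32 - 4*u (S(u) = -4*(-8 + u) = 32 - 4*u)
S(D(5, -3))*43 - 14 = (32 - 4*(-6 - 3))*43 - 14 = (32 - 4*(-9))*43 - 14 = (32 + 36)*43 - 14 = 68*43 - 14 = 2924 - 14 = 2910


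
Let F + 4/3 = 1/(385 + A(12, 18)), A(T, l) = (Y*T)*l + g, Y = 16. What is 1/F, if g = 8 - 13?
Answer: -11508/15341 ≈ -0.75015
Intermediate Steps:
g = -5
A(T, l) = -5 + 16*T*l (A(T, l) = (16*T)*l - 5 = 16*T*l - 5 = -5 + 16*T*l)
F = -15341/11508 (F = -4/3 + 1/(385 + (-5 + 16*12*18)) = -4/3 + 1/(385 + (-5 + 3456)) = -4/3 + 1/(385 + 3451) = -4/3 + 1/3836 = -15341/11508 ≈ -1.3331)
1/F = 1/(-15341/11508) = -11508/15341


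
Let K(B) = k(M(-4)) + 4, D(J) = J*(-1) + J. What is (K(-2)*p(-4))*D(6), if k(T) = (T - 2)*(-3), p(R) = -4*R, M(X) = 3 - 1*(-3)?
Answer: 0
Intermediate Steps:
M(X) = 6 (M(X) = 3 + 3 = 6)
D(J) = 0 (D(J) = -J + J = 0)
k(T) = 6 - 3*T (k(T) = (-2 + T)*(-3) = 6 - 3*T)
K(B) = -8 (K(B) = (6 - 3*6) + 4 = (6 - 18) + 4 = -12 + 4 = -8)
(K(-2)*p(-4))*D(6) = -(-32)*(-4)*0 = -8*16*0 = -128*0 = 0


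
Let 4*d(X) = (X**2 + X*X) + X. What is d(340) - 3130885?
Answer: -3073000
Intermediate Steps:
d(X) = X**2/2 + X/4 (d(X) = ((X**2 + X*X) + X)/4 = ((X**2 + X**2) + X)/4 = (2*X**2 + X)/4 = (X + 2*X**2)/4 = X**2/2 + X/4)
d(340) - 3130885 = (1/4)*340*(1 + 2*340) - 3130885 = (1/4)*340*(1 + 680) - 3130885 = (1/4)*340*681 - 3130885 = 57885 - 3130885 = -3073000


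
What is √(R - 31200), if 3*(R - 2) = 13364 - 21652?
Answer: 11*I*√2526/3 ≈ 184.28*I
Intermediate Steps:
R = -8282/3 (R = 2 + (13364 - 21652)/3 = 2 + (⅓)*(-8288) = 2 - 8288/3 = -8282/3 ≈ -2760.7)
√(R - 31200) = √(-8282/3 - 31200) = √(-101882/3) = 11*I*√2526/3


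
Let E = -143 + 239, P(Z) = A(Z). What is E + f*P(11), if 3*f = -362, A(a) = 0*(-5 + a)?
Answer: 96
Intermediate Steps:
A(a) = 0
P(Z) = 0
f = -362/3 (f = (1/3)*(-362) = -362/3 ≈ -120.67)
E = 96
E + f*P(11) = 96 - 362/3*0 = 96 + 0 = 96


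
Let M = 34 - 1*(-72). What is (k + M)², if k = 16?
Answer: 14884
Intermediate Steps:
M = 106 (M = 34 + 72 = 106)
(k + M)² = (16 + 106)² = 122² = 14884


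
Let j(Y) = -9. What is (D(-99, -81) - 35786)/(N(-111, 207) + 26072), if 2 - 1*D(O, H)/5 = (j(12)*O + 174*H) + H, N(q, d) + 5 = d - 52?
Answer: 15322/13111 ≈ 1.1686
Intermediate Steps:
N(q, d) = -57 + d (N(q, d) = -5 + (d - 52) = -5 + (-52 + d) = -57 + d)
D(O, H) = 10 - 875*H + 45*O (D(O, H) = 10 - 5*((-9*O + 174*H) + H) = 10 - 5*(-9*O + 175*H) = 10 + (-875*H + 45*O) = 10 - 875*H + 45*O)
(D(-99, -81) - 35786)/(N(-111, 207) + 26072) = ((10 - 875*(-81) + 45*(-99)) - 35786)/((-57 + 207) + 26072) = ((10 + 70875 - 4455) - 35786)/(150 + 26072) = (66430 - 35786)/26222 = 30644*(1/26222) = 15322/13111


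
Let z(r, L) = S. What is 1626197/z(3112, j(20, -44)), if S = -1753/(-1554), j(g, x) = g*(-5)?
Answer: 2527110138/1753 ≈ 1.4416e+6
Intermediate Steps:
j(g, x) = -5*g
S = 1753/1554 (S = -1753*(-1/1554) = 1753/1554 ≈ 1.1281)
z(r, L) = 1753/1554
1626197/z(3112, j(20, -44)) = 1626197/(1753/1554) = 1626197*(1554/1753) = 2527110138/1753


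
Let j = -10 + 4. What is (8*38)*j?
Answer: -1824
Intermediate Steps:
j = -6
(8*38)*j = (8*38)*(-6) = 304*(-6) = -1824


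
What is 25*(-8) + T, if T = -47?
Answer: -247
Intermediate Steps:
25*(-8) + T = 25*(-8) - 47 = -200 - 47 = -247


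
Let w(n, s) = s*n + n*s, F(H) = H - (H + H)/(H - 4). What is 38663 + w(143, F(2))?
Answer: 39807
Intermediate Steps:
F(H) = H - 2*H/(-4 + H)
w(n, s) = 2*n*s (w(n, s) = n*s + n*s = 2*n*s)
38663 + w(143, F(2)) = 38663 + 2*143*(2*(-6 + 2)/(-4 + 2)) = 38663 + 2*143*(2*(-4)/(-2)) = 38663 + 2*143*(2*(-½)*(-4)) = 38663 + 2*143*4 = 38663 + 1144 = 39807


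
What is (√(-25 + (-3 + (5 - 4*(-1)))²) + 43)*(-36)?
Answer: -1548 - 36*√11 ≈ -1667.4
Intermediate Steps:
(√(-25 + (-3 + (5 - 4*(-1)))²) + 43)*(-36) = (√(-25 + (-3 + (5 + 4))²) + 43)*(-36) = (√(-25 + (-3 + 9)²) + 43)*(-36) = (√(-25 + 6²) + 43)*(-36) = (√(-25 + 36) + 43)*(-36) = (√11 + 43)*(-36) = (43 + √11)*(-36) = -1548 - 36*√11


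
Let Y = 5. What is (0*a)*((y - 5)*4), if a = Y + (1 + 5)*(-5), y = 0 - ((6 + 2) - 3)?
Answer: 0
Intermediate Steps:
y = -5 (y = 0 - (8 - 3) = 0 - 1*5 = 0 - 5 = -5)
a = -25 (a = 5 + (1 + 5)*(-5) = 5 + 6*(-5) = 5 - 30 = -25)
(0*a)*((y - 5)*4) = (0*(-25))*((-5 - 5)*4) = 0*(-10*4) = 0*(-40) = 0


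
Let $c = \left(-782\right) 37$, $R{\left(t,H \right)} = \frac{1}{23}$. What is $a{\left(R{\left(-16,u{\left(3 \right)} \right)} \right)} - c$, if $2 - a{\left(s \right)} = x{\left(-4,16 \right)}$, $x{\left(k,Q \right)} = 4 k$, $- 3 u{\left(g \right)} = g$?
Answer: $28952$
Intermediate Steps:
$u{\left(g \right)} = - \frac{g}{3}$
$R{\left(t,H \right)} = \frac{1}{23}$
$c = -28934$
$a{\left(s \right)} = 18$ ($a{\left(s \right)} = 2 - 4 \left(-4\right) = 2 - -16 = 2 + 16 = 18$)
$a{\left(R{\left(-16,u{\left(3 \right)} \right)} \right)} - c = 18 - -28934 = 18 + 28934 = 28952$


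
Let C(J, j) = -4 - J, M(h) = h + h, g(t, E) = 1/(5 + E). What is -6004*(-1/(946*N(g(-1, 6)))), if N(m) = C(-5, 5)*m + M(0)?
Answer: 3002/43 ≈ 69.814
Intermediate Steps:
M(h) = 2*h
N(m) = m (N(m) = (-4 - 1*(-5))*m + 2*0 = (-4 + 5)*m + 0 = 1*m + 0 = m + 0 = m)
-6004*(-1/(946*N(g(-1, 6)))) = -6004/((22/(5 + 6))*(-43)) = -6004/((22/11)*(-43)) = -6004/(((1/11)*22)*(-43)) = -6004/(2*(-43)) = -6004/(-86) = -6004*(-1/86) = 3002/43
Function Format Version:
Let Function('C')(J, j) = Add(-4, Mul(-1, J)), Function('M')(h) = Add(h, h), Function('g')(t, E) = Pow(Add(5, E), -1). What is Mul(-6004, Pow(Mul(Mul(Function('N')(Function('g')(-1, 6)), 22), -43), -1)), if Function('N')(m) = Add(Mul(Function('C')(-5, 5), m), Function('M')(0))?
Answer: Rational(3002, 43) ≈ 69.814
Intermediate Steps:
Function('M')(h) = Mul(2, h)
Function('N')(m) = m (Function('N')(m) = Add(Mul(Add(-4, Mul(-1, -5)), m), Mul(2, 0)) = Add(Mul(Add(-4, 5), m), 0) = Add(Mul(1, m), 0) = Add(m, 0) = m)
Mul(-6004, Pow(Mul(Mul(Function('N')(Function('g')(-1, 6)), 22), -43), -1)) = Mul(-6004, Pow(Mul(Mul(Pow(Add(5, 6), -1), 22), -43), -1)) = Mul(-6004, Pow(Mul(Mul(Pow(11, -1), 22), -43), -1)) = Mul(-6004, Pow(Mul(Mul(Rational(1, 11), 22), -43), -1)) = Mul(-6004, Pow(Mul(2, -43), -1)) = Mul(-6004, Pow(-86, -1)) = Mul(-6004, Rational(-1, 86)) = Rational(3002, 43)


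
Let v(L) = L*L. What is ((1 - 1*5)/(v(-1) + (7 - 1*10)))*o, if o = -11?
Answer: -22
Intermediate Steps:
v(L) = L²
((1 - 1*5)/(v(-1) + (7 - 1*10)))*o = ((1 - 1*5)/((-1)² + (7 - 1*10)))*(-11) = ((1 - 5)/(1 + (7 - 10)))*(-11) = -4/(1 - 3)*(-11) = -4/(-2)*(-11) = -4*(-½)*(-11) = 2*(-11) = -22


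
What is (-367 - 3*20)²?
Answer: 182329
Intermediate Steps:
(-367 - 3*20)² = (-367 - 60)² = (-427)² = 182329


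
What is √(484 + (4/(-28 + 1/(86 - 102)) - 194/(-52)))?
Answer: √66449633770/11674 ≈ 22.081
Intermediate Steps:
√(484 + (4/(-28 + 1/(86 - 102)) - 194/(-52))) = √(484 + (4/(-28 + 1/(-16)) - 194*(-1/52))) = √(484 + (4/(-28 - 1/16) + 97/26)) = √(484 + (4/(-449/16) + 97/26)) = √(484 + (4*(-16/449) + 97/26)) = √(484 + (-64/449 + 97/26)) = √(484 + 41889/11674) = √(5692105/11674) = √66449633770/11674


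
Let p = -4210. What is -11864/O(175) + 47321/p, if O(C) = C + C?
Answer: -6650979/147350 ≈ -45.137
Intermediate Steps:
O(C) = 2*C
-11864/O(175) + 47321/p = -11864/(2*175) + 47321/(-4210) = -11864/350 + 47321*(-1/4210) = -11864*1/350 - 47321/4210 = -5932/175 - 47321/4210 = -6650979/147350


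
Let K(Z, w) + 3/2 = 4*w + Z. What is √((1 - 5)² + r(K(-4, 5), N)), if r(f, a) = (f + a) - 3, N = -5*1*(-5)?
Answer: √210/2 ≈ 7.2457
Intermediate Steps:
K(Z, w) = -3/2 + Z + 4*w (K(Z, w) = -3/2 + (4*w + Z) = -3/2 + (Z + 4*w) = -3/2 + Z + 4*w)
N = 25 (N = -5*(-5) = 25)
r(f, a) = -3 + a + f (r(f, a) = (a + f) - 3 = -3 + a + f)
√((1 - 5)² + r(K(-4, 5), N)) = √((1 - 5)² + (-3 + 25 + (-3/2 - 4 + 4*5))) = √((-4)² + (-3 + 25 + (-3/2 - 4 + 20))) = √(16 + (-3 + 25 + 29/2)) = √(16 + 73/2) = √(105/2) = √210/2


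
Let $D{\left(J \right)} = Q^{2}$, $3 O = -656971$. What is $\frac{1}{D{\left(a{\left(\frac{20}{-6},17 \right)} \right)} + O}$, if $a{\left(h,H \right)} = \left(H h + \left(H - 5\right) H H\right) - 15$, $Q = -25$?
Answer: $- \frac{3}{655096} \approx -4.5795 \cdot 10^{-6}$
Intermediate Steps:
$O = - \frac{656971}{3}$ ($O = \frac{1}{3} \left(-656971\right) = - \frac{656971}{3} \approx -2.1899 \cdot 10^{5}$)
$a{\left(h,H \right)} = -15 + H h + H^{2} \left(-5 + H\right)$ ($a{\left(h,H \right)} = \left(H h + \left(-5 + H\right) H H\right) - 15 = \left(H h + H \left(-5 + H\right) H\right) - 15 = \left(H h + H^{2} \left(-5 + H\right)\right) - 15 = -15 + H h + H^{2} \left(-5 + H\right)$)
$D{\left(J \right)} = 625$ ($D{\left(J \right)} = \left(-25\right)^{2} = 625$)
$\frac{1}{D{\left(a{\left(\frac{20}{-6},17 \right)} \right)} + O} = \frac{1}{625 - \frac{656971}{3}} = \frac{1}{- \frac{655096}{3}} = - \frac{3}{655096}$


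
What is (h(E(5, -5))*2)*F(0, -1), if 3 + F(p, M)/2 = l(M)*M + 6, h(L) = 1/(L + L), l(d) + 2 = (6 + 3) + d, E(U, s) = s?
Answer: 6/5 ≈ 1.2000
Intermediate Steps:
l(d) = 7 + d (l(d) = -2 + ((6 + 3) + d) = -2 + (9 + d) = 7 + d)
h(L) = 1/(2*L)
F(p, M) = 6 + 2*M*(7 + M) (F(p, M) = -6 + 2*((7 + M)*M + 6) = -6 + 2*(M*(7 + M) + 6) = -6 + 2*(6 + M*(7 + M)) = -6 + (12 + 2*M*(7 + M)) = 6 + 2*M*(7 + M))
(h(E(5, -5))*2)*F(0, -1) = (((½)/(-5))*2)*(6 + 2*(-1)*(7 - 1)) = (((½)*(-⅕))*2)*(6 + 2*(-1)*6) = (-⅒*2)*(6 - 12) = -⅕*(-6) = 6/5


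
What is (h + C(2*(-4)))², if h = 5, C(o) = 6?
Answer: 121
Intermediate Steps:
(h + C(2*(-4)))² = (5 + 6)² = 11² = 121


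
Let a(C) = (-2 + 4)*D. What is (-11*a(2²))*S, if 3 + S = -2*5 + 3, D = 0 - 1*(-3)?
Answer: 660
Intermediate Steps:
D = 3 (D = 0 + 3 = 3)
S = -10 (S = -3 + (-2*5 + 3) = -3 + (-10 + 3) = -3 - 7 = -10)
a(C) = 6 (a(C) = (-2 + 4)*3 = 2*3 = 6)
(-11*a(2²))*S = -11*6*(-10) = -66*(-10) = 660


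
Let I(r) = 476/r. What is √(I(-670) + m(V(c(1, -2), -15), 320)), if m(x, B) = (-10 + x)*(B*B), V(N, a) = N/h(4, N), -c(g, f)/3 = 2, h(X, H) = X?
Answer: I*√132156239730/335 ≈ 1085.2*I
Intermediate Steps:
c(g, f) = -6 (c(g, f) = -3*2 = -6)
V(N, a) = N/4
m(x, B) = B²*(-10 + x) (m(x, B) = (-10 + x)*B² = B²*(-10 + x))
√(I(-670) + m(V(c(1, -2), -15), 320)) = √(476/(-670) + 320²*(-10 + (¼)*(-6))) = √(476*(-1/670) + 102400*(-10 - 3/2)) = √(-238/335 + 102400*(-23/2)) = √(-238/335 - 1177600) = √(-394496238/335) = I*√132156239730/335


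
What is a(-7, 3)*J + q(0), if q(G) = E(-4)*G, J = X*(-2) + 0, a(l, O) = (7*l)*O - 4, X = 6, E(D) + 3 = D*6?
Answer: 1812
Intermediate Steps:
E(D) = -3 + 6*D (E(D) = -3 + D*6 = -3 + 6*D)
a(l, O) = -4 + 7*O*l (a(l, O) = 7*O*l - 4 = -4 + 7*O*l)
J = -12 (J = 6*(-2) + 0 = -12 + 0 = -12)
q(G) = -27*G (q(G) = (-3 + 6*(-4))*G = (-3 - 24)*G = -27*G)
a(-7, 3)*J + q(0) = (-4 + 7*3*(-7))*(-12) - 27*0 = (-4 - 147)*(-12) + 0 = -151*(-12) + 0 = 1812 + 0 = 1812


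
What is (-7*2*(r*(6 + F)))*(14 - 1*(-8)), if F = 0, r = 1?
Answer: -1848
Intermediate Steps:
(-7*2*(r*(6 + F)))*(14 - 1*(-8)) = (-7*2*(1*(6 + 0)))*(14 - 1*(-8)) = (-7*2*(1*6))*(14 + 8) = -7*2*6*22 = -84*22 = -1848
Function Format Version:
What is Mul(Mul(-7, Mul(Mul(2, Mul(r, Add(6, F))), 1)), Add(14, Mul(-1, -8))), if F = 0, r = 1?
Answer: -1848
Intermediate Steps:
Mul(Mul(-7, Mul(Mul(2, Mul(r, Add(6, F))), 1)), Add(14, Mul(-1, -8))) = Mul(Mul(-7, Mul(Mul(2, Mul(1, Add(6, 0))), 1)), Add(14, Mul(-1, -8))) = Mul(Mul(-7, Mul(Mul(2, Mul(1, 6)), 1)), Add(14, 8)) = Mul(Mul(-7, Mul(Mul(2, 6), 1)), 22) = Mul(Mul(-7, Mul(12, 1)), 22) = Mul(Mul(-7, 12), 22) = Mul(-84, 22) = -1848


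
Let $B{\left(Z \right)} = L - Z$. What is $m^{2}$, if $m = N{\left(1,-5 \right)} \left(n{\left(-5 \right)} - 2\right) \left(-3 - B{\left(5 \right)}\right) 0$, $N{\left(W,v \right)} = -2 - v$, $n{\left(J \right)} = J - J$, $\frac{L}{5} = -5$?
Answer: $0$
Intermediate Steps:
$L = -25$ ($L = 5 \left(-5\right) = -25$)
$n{\left(J \right)} = 0$
$B{\left(Z \right)} = -25 - Z$
$m = 0$ ($m = \left(-2 - -5\right) \left(0 - 2\right) \left(-3 - \left(-25 - 5\right)\right) 0 = \left(-2 + 5\right) \left(-2\right) \left(-3 - \left(-25 - 5\right)\right) 0 = 3 \left(-2\right) \left(-3 - -30\right) 0 = - 6 \left(-3 + 30\right) 0 = - 6 \cdot 27 \cdot 0 = \left(-6\right) 0 = 0$)
$m^{2} = 0^{2} = 0$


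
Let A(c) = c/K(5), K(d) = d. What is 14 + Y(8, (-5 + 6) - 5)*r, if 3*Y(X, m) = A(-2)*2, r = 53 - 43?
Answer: 34/3 ≈ 11.333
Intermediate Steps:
r = 10
A(c) = c/5
Y(X, m) = -4/15 (Y(X, m) = (((⅕)*(-2))*2)/3 = (-⅖*2)/3 = (⅓)*(-⅘) = -4/15)
14 + Y(8, (-5 + 6) - 5)*r = 14 - 4/15*10 = 14 - 8/3 = 34/3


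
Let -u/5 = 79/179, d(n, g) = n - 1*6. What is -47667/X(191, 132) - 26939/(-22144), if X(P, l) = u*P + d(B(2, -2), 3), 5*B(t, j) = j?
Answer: 318340974609/2826703744 ≈ 112.62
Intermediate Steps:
B(t, j) = j/5
d(n, g) = -6 + n (d(n, g) = n - 6 = -6 + n)
u = -395/179 ≈ -2.2067
X(P, l) = -32/5 - 395*P/179 (X(P, l) = -395*P/179 + (-6 + (⅕)*(-2)) = -395*P/179 + (-6 - ⅖) = -395*P/179 - 32/5 = -32/5 - 395*P/179)
-47667/X(191, 132) - 26939/(-22144) = -47667/(-32/5 - 395/179*191) - 26939/(-22144) = -47667/(-32/5 - 75445/179) - 26939*(-1/22144) = -47667/(-382953/895) + 26939/22144 = -47667*(-895/382953) + 26939/22144 = 14220655/127651 + 26939/22144 = 318340974609/2826703744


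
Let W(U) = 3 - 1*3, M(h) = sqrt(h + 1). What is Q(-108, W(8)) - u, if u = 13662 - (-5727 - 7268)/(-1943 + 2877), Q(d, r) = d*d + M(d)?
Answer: -1879127/934 + I*sqrt(107) ≈ -2011.9 + 10.344*I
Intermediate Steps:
M(h) = sqrt(1 + h)
W(U) = 0 (W(U) = 3 - 3 = 0)
Q(d, r) = d**2 + sqrt(1 + d) (Q(d, r) = d*d + sqrt(1 + d) = d**2 + sqrt(1 + d))
u = 12773303/934 (u = 13662 - (-12995)/934 = 13662 - 1*(-12995/934) = 13662 + 12995/934 = 12773303/934 ≈ 13676.)
Q(-108, W(8)) - u = ((-108)**2 + sqrt(1 - 108)) - 1*12773303/934 = (11664 + sqrt(-107)) - 12773303/934 = (11664 + I*sqrt(107)) - 12773303/934 = -1879127/934 + I*sqrt(107)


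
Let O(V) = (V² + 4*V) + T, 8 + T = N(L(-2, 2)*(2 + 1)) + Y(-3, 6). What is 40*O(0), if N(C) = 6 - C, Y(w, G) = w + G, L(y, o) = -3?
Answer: 400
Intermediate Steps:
Y(w, G) = G + w
T = 10 (T = -8 + ((6 - (-3)*(2 + 1)) + (6 - 3)) = -8 + ((6 - (-3)*3) + 3) = -8 + ((6 - 1*(-9)) + 3) = -8 + ((6 + 9) + 3) = -8 + (15 + 3) = -8 + 18 = 10)
O(V) = 10 + V² + 4*V (O(V) = (V² + 4*V) + 10 = 10 + V² + 4*V)
40*O(0) = 40*(10 + 0² + 4*0) = 40*(10 + 0 + 0) = 40*10 = 400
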